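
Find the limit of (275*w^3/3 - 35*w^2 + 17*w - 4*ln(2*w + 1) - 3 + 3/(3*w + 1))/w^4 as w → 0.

Substitution gives 0/0 (the numerator vanishes to order 4).
Expand each term to order w^4: the coefficient of w^4 in 3·1/(1 + 3w) is 243 and in -4·ln(1 + 2w) is 16.
Lower-order terms cancel with the polynomial part, so the numerator is (259)·w^4 + o(w^4), and the limit is (259)/(1) = 259.

259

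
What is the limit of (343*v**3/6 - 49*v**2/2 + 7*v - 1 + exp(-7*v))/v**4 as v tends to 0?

2401/24

Direct substitution gives 0/0.
Apply L'Hôpital: lim (343*v^2/2 - 49*v + 7 - 7*e^(-7*v))/(4*v^3), still 0/0.
Apply L'Hôpital: lim (343*v - 49 + 49*e^(-7*v))/(12*v^2), still 0/0.
Apply L'Hôpital: lim (343 - 343*e^(-7*v))/(24*v), still 0/0.
After 4 applications of L'Hôpital's rule the quotient is (2401*e^(-7*v))/(24); substituting v = 0 gives 2401/24.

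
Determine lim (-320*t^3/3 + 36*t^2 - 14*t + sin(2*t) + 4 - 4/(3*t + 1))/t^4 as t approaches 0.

-324

Substitution gives 0/0 (the numerator vanishes to order 4).
Expand each term to order t^4: the coefficient of t^4 in sin(2t) is 0 and in -4·1/(1 + 3t) is -324.
Lower-order terms cancel with the polynomial part, so the numerator is (-324)·t^4 + o(t^4), and the limit is (-324)/(1) = -324.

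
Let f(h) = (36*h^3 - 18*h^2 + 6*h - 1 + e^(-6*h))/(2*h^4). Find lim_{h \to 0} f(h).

27

Direct substitution gives 0/0.
Apply L'Hôpital: lim (108*h^2 - 36*h + 6 - 6*e^(-6*h))/(8*h^3), still 0/0.
Apply L'Hôpital: lim (216*h - 36 + 36*e^(-6*h))/(24*h^2), still 0/0.
Apply L'Hôpital: lim (216 - 216*e^(-6*h))/(48*h), still 0/0.
After 4 applications of L'Hôpital's rule the quotient is (1296*e^(-6*h))/(48); substituting h = 0 gives 27.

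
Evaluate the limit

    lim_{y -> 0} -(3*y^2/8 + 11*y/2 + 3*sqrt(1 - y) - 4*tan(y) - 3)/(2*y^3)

73/96

Substitution gives 0/0; apply L'Hôpital's rule 3 times.
After differentiating numerator and denominator 3 times the quotient is (16/cos(y)^2 - 24/cos(y)^4 - 9/(8*(1 - y)^(5/2)))/(-12); at y = 0 this is 73/96.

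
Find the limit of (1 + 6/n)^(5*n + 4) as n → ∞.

The base → 1 and the exponent → ∞: a 1^∞ form.
Take logarithms: (5n + 4)·ln(1 + 6/n). Since ln(1+u) ~ u for small u, this behaves like (5n)·(6/n) → 30.
So the limit is e^(30).

e^(30)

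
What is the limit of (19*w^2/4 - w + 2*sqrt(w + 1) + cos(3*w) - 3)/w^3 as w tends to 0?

Substitution gives 0/0; apply L'Hôpital's rule 3 times.
After differentiating numerator and denominator 3 times the quotient is (27*sin(3*w) + 3/(4*(w + 1)^(5/2)))/(6); at w = 0 this is 1/8.

1/8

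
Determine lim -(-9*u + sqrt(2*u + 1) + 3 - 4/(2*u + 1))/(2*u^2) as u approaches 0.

33/4

Substitution gives 0/0; apply L'Hôpital's rule 2 times.
After differentiating numerator and denominator 2 times the quotient is (-32/(2*u + 1)^3 - 1/(2*u + 1)^(3/2))/(-4); at u = 0 this is 33/4.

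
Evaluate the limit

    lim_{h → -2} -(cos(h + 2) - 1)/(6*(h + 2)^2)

Direct substitution gives 0/0.
Apply L'Hôpital: lim (-sin(h + 2))/(-12*h - 24), still 0/0.
After 2 applications of L'Hôpital's rule the quotient is (-cos(h + 2))/(-12); substituting h = -2 gives 1/12.

1/12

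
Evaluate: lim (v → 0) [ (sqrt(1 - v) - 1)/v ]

A 0/0 form; rationalise with √(1 - v) + √1. This collapses the numerator to -v, leaving -1/(√(1 - v) + √1) → -1/(2√1) = -1/2.

-1/2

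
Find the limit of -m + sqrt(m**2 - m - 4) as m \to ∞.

An ∞ − ∞ form. Rationalising with the conjugate, the difference becomes (-m - 4) / (√(m^2 - m - 4) + m).
For large m the denominator behaves like 2·m, so the quotient tends to -1/2 = -1/2.

-1/2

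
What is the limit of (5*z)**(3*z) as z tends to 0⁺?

1

Base → 0⁺ and exponent → 0⁺: a 0^0 form.
Take logs: 3z·ln(5z). This is 0·(−∞); rewriting as ln(5z)/(1/(3z)) and applying L'Hôpital gives 0.
Hence the limit is e^0 = 1.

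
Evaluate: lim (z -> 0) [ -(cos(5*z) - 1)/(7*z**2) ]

25/14

Direct substitution gives 0/0.
Apply L'Hôpital: lim (-5*sin(5*z))/(-14*z), still 0/0.
After 2 applications of L'Hôpital's rule the quotient is (-25*cos(5*z))/(-14); substituting z = 0 gives 25/14.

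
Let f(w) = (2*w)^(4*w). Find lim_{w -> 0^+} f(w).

Base → 0⁺ and exponent → 0⁺: a 0^0 form.
Take logs: 4w·ln(2w). This is 0·(−∞); rewriting as ln(2w)/(1/(4w)) and applying L'Hôpital gives 0.
Hence the limit is e^0 = 1.

1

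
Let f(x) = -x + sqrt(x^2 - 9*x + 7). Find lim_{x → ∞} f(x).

-9/2

This has the form ∞ − ∞. Multiply and divide by the conjugate √(x^2 - 9*x + 7) + x.
That gives (-9x + 7) / (√(x^2 - 9*x + 7) + x).
Divide numerator and denominator by x: the limit is -9/(2·1) = -9/2.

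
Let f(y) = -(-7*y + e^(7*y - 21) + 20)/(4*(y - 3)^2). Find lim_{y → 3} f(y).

Direct substitution gives 0/0.
Apply L'Hôpital: lim (7*e^(7*y - 21) - 7)/(24 - 8*y), still 0/0.
After 2 applications of L'Hôpital's rule the quotient is (49*e^(7*y - 21))/(-8); substituting y = 3 gives -49/8.

-49/8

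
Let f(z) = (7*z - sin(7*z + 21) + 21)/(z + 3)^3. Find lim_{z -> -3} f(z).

343/6

Direct substitution gives 0/0.
Apply L'Hôpital: lim (7 - 7*cos(7*z + 21))/(3*(z + 3)^2), still 0/0.
Apply L'Hôpital: lim (49*sin(7*z + 21))/(6*z + 18), still 0/0.
After 3 applications of L'Hôpital's rule the quotient is (343*cos(7*z + 21))/(6); substituting z = -3 gives 343/6.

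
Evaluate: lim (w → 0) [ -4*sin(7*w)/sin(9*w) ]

Substitution gives 0/0.
Divide numerator and denominator by w: sin(7w)/w → 7 and sin(9w)/w → 9, so the limit is -4·7/9 = -28/9.

-28/9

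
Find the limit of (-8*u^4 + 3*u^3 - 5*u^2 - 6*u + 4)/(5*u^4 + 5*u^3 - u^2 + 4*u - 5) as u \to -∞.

-8/5

Numerator and denominator both have degree 4.
Dividing every term by u^4, all lower-order terms vanish and the limit is the ratio of leading coefficients, -8/(5) = -8/5.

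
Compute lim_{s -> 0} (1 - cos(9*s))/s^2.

Substitution gives 0/0.
Use (1 − cos u)/u² → 1/2 with u = 9s: the limit is 9²/(2·1) = 81/2.

81/2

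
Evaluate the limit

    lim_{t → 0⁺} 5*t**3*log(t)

0

This is a 0·(−∞) form. Rewrite as 5·ln(t) / t^(−3) and apply L'Hôpital:
the derivative quotient is 5·(1/t) / (−3·t^(−4)) = (-5/3)·t^3 → 0.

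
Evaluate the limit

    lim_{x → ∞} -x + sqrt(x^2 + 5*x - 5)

An ∞ − ∞ form. Rationalising with the conjugate, the difference becomes (5x - 5) / (√(x^2 + 5*x - 5) + x).
For large x the denominator behaves like 2·x, so the quotient tends to 5/2 = 5/2.

5/2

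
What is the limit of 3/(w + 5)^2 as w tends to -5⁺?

∞

As w → -5⁺, (w + 5) → 0⁺, so (w + 5)^2 → 0⁺ and 3/(w + 5)^2 → ∞.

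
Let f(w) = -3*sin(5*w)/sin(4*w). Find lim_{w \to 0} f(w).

-15/4

Substitution gives 0/0.
Divide numerator and denominator by w: sin(5w)/w → 5 and sin(4w)/w → 4, so the limit is -3·5/4 = -15/4.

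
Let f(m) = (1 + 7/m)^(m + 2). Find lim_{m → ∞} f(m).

Let L be the limit and take ln: ln L = lim (m + 2)·ln(1 + 7/m) = lim (m + 2)·(7/m + O(1/m²)) = 7.
Hence L = e^(7).

e^(7)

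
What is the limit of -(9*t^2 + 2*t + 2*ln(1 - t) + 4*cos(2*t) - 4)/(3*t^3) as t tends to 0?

2/9

Substitution gives 0/0; apply L'Hôpital's rule 3 times.
After differentiating numerator and denominator 3 times the quotient is (32*sin(2*t) + 4/(t - 1)^3)/(-18); at t = 0 this is 2/9.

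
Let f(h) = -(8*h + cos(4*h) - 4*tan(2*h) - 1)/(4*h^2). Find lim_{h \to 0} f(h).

2

Substitution gives 0/0; apply L'Hôpital's rule 2 times.
After differentiating numerator and denominator 2 times the quotient is (-16*cos(4*h) - 32*tan(2*h)/cos(2*h)^2)/(-8); at h = 0 this is 2.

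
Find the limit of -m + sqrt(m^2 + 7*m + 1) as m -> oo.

7/2

An ∞ − ∞ form. Rationalising with the conjugate, the difference becomes (7m + 1) / (√(m^2 + 7*m + 1) + m).
For large m the denominator behaves like 2·m, so the quotient tends to 7/2 = 7/2.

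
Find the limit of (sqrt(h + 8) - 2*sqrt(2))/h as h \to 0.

√(2)/8

Substitution gives 0/0. Multiply numerator and denominator by the conjugate √(8 + h) + √8.
The numerator becomes (8 + h) − 8 = h, so the expression simplifies to 1/(√(8 + h) + √8).
Letting h → 0 gives 1/(2√8) = √(2)/8.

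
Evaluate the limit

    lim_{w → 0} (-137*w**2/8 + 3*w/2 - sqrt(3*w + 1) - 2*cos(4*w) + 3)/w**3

-27/16

Substitution gives 0/0; apply L'Hôpital's rule 3 times.
After differentiating numerator and denominator 3 times the quotient is (-128*sin(4*w) - 81/(8*(3*w + 1)^(5/2)))/(6); at w = 0 this is -27/16.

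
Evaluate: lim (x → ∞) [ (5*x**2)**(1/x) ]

1

Base → ∞ and exponent → 0: an ∞^0 form.
Take logs: (1/x)·ln(5·x^2) = (ln 5 + 2·ln x)/x → 0.
So the limit is e^0 = 1.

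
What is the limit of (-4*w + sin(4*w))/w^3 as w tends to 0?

-32/3

Direct substitution gives 0/0.
Apply L'Hôpital: lim (4*cos(4*w) - 4)/(3*w^2), still 0/0.
Apply L'Hôpital: lim (-16*sin(4*w))/(6*w), still 0/0.
After 3 applications of L'Hôpital's rule the quotient is (-64*cos(4*w))/(6); substituting w = 0 gives -32/3.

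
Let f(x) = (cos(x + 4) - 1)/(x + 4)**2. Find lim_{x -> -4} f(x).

Direct substitution gives 0/0.
Apply L'Hôpital: lim (-sin(x + 4))/(2*x + 8), still 0/0.
After 2 applications of L'Hôpital's rule the quotient is (-cos(x + 4))/(2); substituting x = -4 gives -1/2.

-1/2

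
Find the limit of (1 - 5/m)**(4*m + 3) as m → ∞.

Write it as [(1 - 5/m)^m]^(4) · (1 - 5/m)^(3). The bracketed term tends to e^(-5) and the second factor to 1, so the limit is e^(-20).

e^(-20)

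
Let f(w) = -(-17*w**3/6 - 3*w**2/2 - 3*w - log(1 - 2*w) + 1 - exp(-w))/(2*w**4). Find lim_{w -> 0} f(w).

-95/48

Substitution gives 0/0; apply L'Hôpital's rule 4 times.
After differentiating numerator and denominator 4 times the quotient is (-e^(-w) + 96/(2*w - 1)^4)/(-48); at w = 0 this is -95/48.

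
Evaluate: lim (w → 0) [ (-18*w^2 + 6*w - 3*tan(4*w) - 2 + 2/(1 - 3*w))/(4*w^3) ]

Substitution gives 0/0 (the numerator vanishes to order 3).
Expand each term to order w^3: the coefficient of w^3 in 2·1/(1 - 3w) is 54 and in -3·tan(4w) is -64.
Lower-order terms cancel with the polynomial part, so the numerator is (-10)·w^3 + o(w^3), and the limit is (-10)/(4) = -5/2.

-5/2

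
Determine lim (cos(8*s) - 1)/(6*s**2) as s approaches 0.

Direct substitution gives 0/0.
Apply L'Hôpital: lim (-8*sin(8*s))/(12*s), still 0/0.
After 2 applications of L'Hôpital's rule the quotient is (-64*cos(8*s))/(12); substituting s = 0 gives -16/3.

-16/3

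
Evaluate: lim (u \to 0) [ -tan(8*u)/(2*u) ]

Substitution gives 0/0.
Since tan(θ)/θ → 1 as θ → 0, tan(8u)/(8u) → 1 and the limit is 8/(-2) = -4.

-4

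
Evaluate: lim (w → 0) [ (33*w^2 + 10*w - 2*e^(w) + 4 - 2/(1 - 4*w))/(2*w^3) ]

Substitution gives 0/0; apply L'Hôpital's rule 3 times.
After differentiating numerator and denominator 3 times the quotient is (-2*e^(w) - 768/(4*w - 1)^4)/(12); at w = 0 this is -385/6.

-385/6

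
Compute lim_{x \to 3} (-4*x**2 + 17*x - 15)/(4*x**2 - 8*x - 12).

Since x = 3 makes numerator and denominator zero, (x - 3) divides both.
Cancelling it gives (5 - 4*x)/(4*x + 4); now plug in x = 3 to get -7/16.

-7/16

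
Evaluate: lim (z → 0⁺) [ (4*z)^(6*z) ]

Base → 0⁺ and exponent → 0⁺: a 0^0 form.
Take logs: 6z·ln(4z). This is 0·(−∞); rewriting as ln(4z)/(1/(6z)) and applying L'Hôpital gives 0.
Hence the limit is e^0 = 1.

1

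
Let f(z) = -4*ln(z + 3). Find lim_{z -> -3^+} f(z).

∞

As z → -3⁺, z + 3 → 0⁺ and ln(z + 3) → −∞.
Multiplying by -4 gives ∞.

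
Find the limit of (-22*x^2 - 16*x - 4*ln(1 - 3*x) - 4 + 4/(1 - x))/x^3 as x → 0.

40

Substitution gives 0/0; apply L'Hôpital's rule 3 times.
After differentiating numerator and denominator 3 times the quotient is (-216/(3*x - 1)^3 + 24/(x - 1)^4)/(6); at x = 0 this is 40.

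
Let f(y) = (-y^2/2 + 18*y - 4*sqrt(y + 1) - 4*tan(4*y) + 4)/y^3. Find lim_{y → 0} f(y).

-1027/12

Substitution gives 0/0; apply L'Hôpital's rule 3 times.
After differentiating numerator and denominator 3 times the quotient is (-1024*tan(4*y)^2/cos(4*y)^2 - 512/cos(4*y)^4 - 3/(2*(y + 1)^(5/2)))/(6); at y = 0 this is -1027/12.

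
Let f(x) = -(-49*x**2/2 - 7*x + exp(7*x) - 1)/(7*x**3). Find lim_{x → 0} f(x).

-49/6

Direct substitution gives 0/0.
Apply L'Hôpital: lim (-49*x + 7*e^(7*x) - 7)/(-21*x^2), still 0/0.
Apply L'Hôpital: lim (49*e^(7*x) - 49)/(-42*x), still 0/0.
After 3 applications of L'Hôpital's rule the quotient is (343*e^(7*x))/(-42); substituting x = 0 gives -49/6.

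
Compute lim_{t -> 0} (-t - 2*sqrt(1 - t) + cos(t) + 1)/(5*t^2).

-1/20

Substitution gives 0/0; apply L'Hôpital's rule 2 times.
After differentiating numerator and denominator 2 times the quotient is (-cos(t) + 1/(2*(1 - t)^(3/2)))/(10); at t = 0 this is -1/20.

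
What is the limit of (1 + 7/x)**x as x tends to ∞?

Write it as [(1 + 7/x)^x]^(1) · (1 + 7/x)^(0). The bracketed term tends to e^(7) and the second factor to 1, so the limit is e^(7).

e^(7)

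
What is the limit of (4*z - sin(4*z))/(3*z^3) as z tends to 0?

Direct substitution gives 0/0.
Apply L'Hôpital: lim (4 - 4*cos(4*z))/(9*z^2), still 0/0.
Apply L'Hôpital: lim (16*sin(4*z))/(18*z), still 0/0.
After 3 applications of L'Hôpital's rule the quotient is (64*cos(4*z))/(18); substituting z = 0 gives 32/9.

32/9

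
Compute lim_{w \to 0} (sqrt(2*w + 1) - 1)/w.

1

Substitution gives 0/0. Multiply numerator and denominator by the conjugate √(1 + 2w) + √1.
The numerator becomes (1 + 2w) − 1 = 2w, so the expression simplifies to 2/(√(1 + 2w) + √1).
Letting w → 0 gives 2/(2√1) = 1.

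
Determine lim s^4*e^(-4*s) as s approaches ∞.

0

Write as s^4/e^{4s}, an ∞/∞ form.
Exponential growth dominates any polynomial, so repeated L'Hôpital (or the standard result) gives 0.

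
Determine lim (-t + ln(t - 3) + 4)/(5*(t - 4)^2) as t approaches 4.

-1/10

Direct substitution gives 0/0.
Apply L'Hôpital: lim (-1 + 1/(t - 3))/(10*t - 40), still 0/0.
After 2 applications of L'Hôpital's rule the quotient is (-1/(t - 3)^2)/(10); substituting t = 4 gives -1/10.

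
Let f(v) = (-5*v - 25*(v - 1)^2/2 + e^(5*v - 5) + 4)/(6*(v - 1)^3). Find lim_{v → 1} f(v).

125/36

Direct substitution gives 0/0.
Apply L'Hôpital: lim (-25*v + 5*e^(5*v - 5) + 20)/(18*(v - 1)^2), still 0/0.
Apply L'Hôpital: lim (25*e^(5*v - 5) - 25)/(36*v - 36), still 0/0.
After 3 applications of L'Hôpital's rule the quotient is (125*e^(5*v - 5))/(36); substituting v = 1 gives 125/36.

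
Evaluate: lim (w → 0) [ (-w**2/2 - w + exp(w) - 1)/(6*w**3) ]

1/36

Direct substitution gives 0/0.
Apply L'Hôpital: lim (-w + e^(w) - 1)/(18*w^2), still 0/0.
Apply L'Hôpital: lim (e^(w) - 1)/(36*w), still 0/0.
After 3 applications of L'Hôpital's rule the quotient is (e^(w))/(36); substituting w = 0 gives 1/36.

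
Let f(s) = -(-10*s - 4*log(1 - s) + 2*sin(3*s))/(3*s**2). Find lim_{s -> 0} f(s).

Substitution gives 0/0; apply L'Hôpital's rule 2 times.
After differentiating numerator and denominator 2 times the quotient is (-18*sin(3*s) + 4/(s - 1)^2)/(-6); at s = 0 this is -2/3.

-2/3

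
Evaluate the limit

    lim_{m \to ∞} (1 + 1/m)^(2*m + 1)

e^(2)

Let L be the limit and take ln: ln L = lim (2m + 1)·ln(1 + 1/m) = lim (2m + 1)·(1/m + O(1/m²)) = 2.
Hence L = e^(2).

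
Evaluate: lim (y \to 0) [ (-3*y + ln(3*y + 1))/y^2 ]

Direct substitution gives 0/0.
Apply L'Hôpital: lim (-3 + 3/(3*y + 1))/(2*y), still 0/0.
After 2 applications of L'Hôpital's rule the quotient is (-9/(3*y + 1)^2)/(2); substituting y = 0 gives -9/2.

-9/2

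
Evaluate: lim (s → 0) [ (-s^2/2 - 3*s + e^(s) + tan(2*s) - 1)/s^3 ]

17/6

Substitution gives 0/0; apply L'Hôpital's rule 3 times.
After differentiating numerator and denominator 3 times the quotient is (e^(s) + 48*tan(2*s)^4 + 64*tan(2*s)^2 + 16)/(6); at s = 0 this is 17/6.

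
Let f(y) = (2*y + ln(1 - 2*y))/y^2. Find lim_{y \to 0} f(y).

-2

Direct substitution gives 0/0.
Apply L'Hôpital: lim (2 - 2/(1 - 2*y))/(2*y), still 0/0.
After 2 applications of L'Hôpital's rule the quotient is (-4/(1 - 2*y)^2)/(2); substituting y = 0 gives -2.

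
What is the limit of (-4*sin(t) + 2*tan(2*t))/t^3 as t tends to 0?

6

Substitution gives 0/0; apply L'Hôpital's rule 3 times.
After differentiating numerator and denominator 3 times the quotient is (4*cos(t) + 96*tan(2*t)^4 + 128*tan(2*t)^2 + 32)/(6); at t = 0 this is 6.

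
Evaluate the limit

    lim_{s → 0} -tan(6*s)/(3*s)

-2

Substitution gives 0/0.
Since tan(u)/u → 1 as u → 0, tan(6s)/(6s) → 1 and the limit is 6/(-3) = -2.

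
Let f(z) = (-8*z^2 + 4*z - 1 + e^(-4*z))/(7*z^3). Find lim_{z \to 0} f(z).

Direct substitution gives 0/0.
Apply L'Hôpital: lim (-16*z + 4 - 4*e^(-4*z))/(21*z^2), still 0/0.
Apply L'Hôpital: lim (-16 + 16*e^(-4*z))/(42*z), still 0/0.
After 3 applications of L'Hôpital's rule the quotient is (-64*e^(-4*z))/(42); substituting z = 0 gives -32/21.

-32/21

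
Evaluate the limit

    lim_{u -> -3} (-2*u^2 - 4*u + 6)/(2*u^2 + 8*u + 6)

At u = -3 both the top and bottom vanish — a removable singularity. Factoring out (u + 3) from each leaves (2 - 2*u)/(2*u + 2), which at u = -3 equals -2.

-2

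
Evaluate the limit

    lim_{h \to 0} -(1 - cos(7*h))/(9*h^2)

-49/18

Substitution gives 0/0.
Use (1 − cos u)/u² → 1/2 with u = 7h: the limit is 7²/(2·(-9)) = -49/18.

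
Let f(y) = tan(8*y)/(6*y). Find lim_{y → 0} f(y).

Substitution gives 0/0.
Since tan(u)/u → 1 as u → 0, tan(8y)/(8y) → 1 and the limit is 8/6 = 4/3.

4/3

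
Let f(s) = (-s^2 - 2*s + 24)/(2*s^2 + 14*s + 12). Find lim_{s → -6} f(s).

-1

Direct substitution gives 0/0, so factor. Both numerator and denominator have (s + 6) as a factor.
After cancelling, the expression reduces to (4 - s)/(2*s + 2).
Substituting s = -6 gives -1.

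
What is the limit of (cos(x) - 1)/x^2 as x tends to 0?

Direct substitution gives 0/0.
Apply L'Hôpital: lim (-sin(x))/(2*x), still 0/0.
After 2 applications of L'Hôpital's rule the quotient is (-cos(x))/(2); substituting x = 0 gives -1/2.

-1/2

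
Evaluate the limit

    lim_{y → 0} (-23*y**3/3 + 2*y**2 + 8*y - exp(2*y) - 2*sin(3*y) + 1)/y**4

Substitution gives 0/0 (the numerator vanishes to order 4).
Expand each term to order y^4: the coefficient of y^4 in -2·sin(3y) is 0 and in −e^(2y) is -2/3.
Lower-order terms cancel with the polynomial part, so the numerator is (-2/3)·y^4 + o(y^4), and the limit is (-2/3)/(1) = -2/3.

-2/3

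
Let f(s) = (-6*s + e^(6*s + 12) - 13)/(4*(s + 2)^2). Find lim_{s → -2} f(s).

Direct substitution gives 0/0.
Apply L'Hôpital: lim (6*e^(6*s + 12) - 6)/(8*s + 16), still 0/0.
After 2 applications of L'Hôpital's rule the quotient is (36*e^(6*s + 12))/(8); substituting s = -2 gives 9/2.

9/2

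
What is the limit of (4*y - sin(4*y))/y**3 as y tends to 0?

Direct substitution gives 0/0.
Apply L'Hôpital: lim (4 - 4*cos(4*y))/(3*y^2), still 0/0.
Apply L'Hôpital: lim (16*sin(4*y))/(6*y), still 0/0.
After 3 applications of L'Hôpital's rule the quotient is (64*cos(4*y))/(6); substituting y = 0 gives 32/3.

32/3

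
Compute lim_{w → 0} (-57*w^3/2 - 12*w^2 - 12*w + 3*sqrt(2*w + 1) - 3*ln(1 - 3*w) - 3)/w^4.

471/8

Substitution gives 0/0; apply L'Hôpital's rule 4 times.
After differentiating numerator and denominator 4 times the quotient is (1458/(3*w - 1)^4 - 45/(2*w + 1)^(7/2))/(24); at w = 0 this is 471/8.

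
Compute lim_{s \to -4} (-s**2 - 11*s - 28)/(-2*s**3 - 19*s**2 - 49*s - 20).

-3/7

Since s = -4 makes numerator and denominator zero, (s + 4) divides both.
Cancelling it gives (-s - 7)/(-2*s^2 - 11*s - 5); now plug in s = -4 to get -3/7.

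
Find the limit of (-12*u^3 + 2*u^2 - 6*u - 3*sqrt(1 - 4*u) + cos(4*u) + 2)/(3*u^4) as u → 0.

122/9

Substitution gives 0/0; apply L'Hôpital's rule 4 times.
After differentiating numerator and denominator 4 times the quotient is (256*cos(4*u) + 720/(1 - 4*u)^(7/2))/(72); at u = 0 this is 122/9.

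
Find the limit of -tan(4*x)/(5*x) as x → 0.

-4/5

Substitution gives 0/0.
Since tan(u)/u → 1 as u → 0, tan(4x)/(4x) → 1 and the limit is 4/(-5) = -4/5.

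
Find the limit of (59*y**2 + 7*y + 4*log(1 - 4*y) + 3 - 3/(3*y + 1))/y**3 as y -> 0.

Substitution gives 0/0 (the numerator vanishes to order 3).
Expand each term to order y^3: the coefficient of y^3 in -3·1/(1 + 3y) is 81 and in 4·ln(1 - 4y) is -256/3.
Lower-order terms cancel with the polynomial part, so the numerator is (-13/3)·y^3 + o(y^3), and the limit is (-13/3)/(1) = -13/3.

-13/3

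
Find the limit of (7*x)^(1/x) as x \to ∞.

Base → ∞ and exponent → 0: an ∞^0 form.
Take logs: (1/x)·ln(7·x^1) = (ln 7 + 1·ln x)/x → 0.
So the limit is e^0 = 1.

1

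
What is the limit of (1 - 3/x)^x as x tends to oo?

e^(-3)

The base → 1 and the exponent → ∞: a 1^∞ form.
Take logarithms: (x)·ln(1 - 3/x). Since ln(1+u) ~ u for small u, this behaves like (x)·(-3/x) → -3.
So the limit is e^(-3).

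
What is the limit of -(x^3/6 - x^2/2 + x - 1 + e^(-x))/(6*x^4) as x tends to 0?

-1/144

Direct substitution gives 0/0.
Apply L'Hôpital: lim (x^2/2 - x + 1 - e^(-x))/(-24*x^3), still 0/0.
Apply L'Hôpital: lim (x - 1 + e^(-x))/(-72*x^2), still 0/0.
Apply L'Hôpital: lim (1 - e^(-x))/(-144*x), still 0/0.
After 4 applications of L'Hôpital's rule the quotient is (e^(-x))/(-144); substituting x = 0 gives -1/144.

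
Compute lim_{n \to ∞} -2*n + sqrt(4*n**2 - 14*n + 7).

An ∞ − ∞ form. Rationalising with the conjugate, the difference becomes (-14n + 7) / (√(4*n^2 - 14*n + 7) + 2n).
For large n the denominator behaves like 2·2n, so the quotient tends to -14/4 = -7/2.

-7/2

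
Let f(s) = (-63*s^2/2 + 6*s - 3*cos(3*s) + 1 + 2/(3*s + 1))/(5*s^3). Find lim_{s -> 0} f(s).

Substitution gives 0/0; apply L'Hôpital's rule 3 times.
After differentiating numerator and denominator 3 times the quotient is (-81*sin(3*s) - 324/(3*s + 1)^4)/(30); at s = 0 this is -54/5.

-54/5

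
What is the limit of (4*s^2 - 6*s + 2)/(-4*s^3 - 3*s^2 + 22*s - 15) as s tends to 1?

1/2

Direct substitution gives 0/0, so factor. Both numerator and denominator have (s - 1) as a factor.
After cancelling, the expression reduces to (4*s - 2)/(-4*s^2 - 7*s + 15).
Substituting s = 1 gives 1/2.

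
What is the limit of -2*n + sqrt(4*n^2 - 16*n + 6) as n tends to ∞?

-4

An ∞ − ∞ form. Rationalising with the conjugate, the difference becomes (-16n + 6) / (√(4*n^2 - 16*n + 6) + 2n).
For large n the denominator behaves like 2·2n, so the quotient tends to -16/4 = -4.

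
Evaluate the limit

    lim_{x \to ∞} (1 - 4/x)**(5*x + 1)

e^(-20)

Write it as [(1 - 4/x)^x]^(5) · (1 - 4/x)^(1). The bracketed term tends to e^(-4) and the second factor to 1, so the limit is e^(-20).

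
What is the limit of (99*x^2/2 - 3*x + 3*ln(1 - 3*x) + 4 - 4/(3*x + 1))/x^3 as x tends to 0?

81

Substitution gives 0/0 (the numerator vanishes to order 3).
Expand each term to order x^3: the coefficient of x^3 in -4·1/(1 + 3x) is 108 and in 3·ln(1 - 3x) is -27.
Lower-order terms cancel with the polynomial part, so the numerator is (81)·x^3 + o(x^3), and the limit is (81)/(1) = 81.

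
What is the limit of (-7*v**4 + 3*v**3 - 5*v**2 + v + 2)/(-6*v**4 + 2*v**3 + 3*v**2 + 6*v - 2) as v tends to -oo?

Numerator and denominator both have degree 4.
Dividing every term by v^4, all lower-order terms vanish and the limit is the ratio of leading coefficients, -7/(-6) = 7/6.

7/6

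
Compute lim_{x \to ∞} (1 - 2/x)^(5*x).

The base → 1 and the exponent → ∞: a 1^∞ form.
Take logarithms: (5x)·ln(1 - 2/x). Since ln(1+u) ~ u for small u, this behaves like (5x)·(-2/x) → -10.
So the limit is e^(-10).

e^(-10)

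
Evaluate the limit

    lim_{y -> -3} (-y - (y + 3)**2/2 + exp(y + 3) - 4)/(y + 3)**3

Direct substitution gives 0/0.
Apply L'Hôpital: lim (-y + e^(y + 3) - 4)/(3*(y + 3)^2), still 0/0.
Apply L'Hôpital: lim (e^(y + 3) - 1)/(6*y + 18), still 0/0.
After 3 applications of L'Hôpital's rule the quotient is (e^(y + 3))/(6); substituting y = -3 gives 1/6.

1/6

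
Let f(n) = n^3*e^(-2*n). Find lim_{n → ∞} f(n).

Write as n^3/e^{2n}, an ∞/∞ form.
Exponential growth dominates any polynomial, so repeated L'Hôpital (or the standard result) gives 0.

0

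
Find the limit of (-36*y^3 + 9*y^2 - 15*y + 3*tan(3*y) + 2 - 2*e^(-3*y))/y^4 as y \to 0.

Substitution gives 0/0 (the numerator vanishes to order 4).
Expand each term to order y^4: the coefficient of y^4 in 3·tan(3y) is 0 and in -2·e^(-3y) is -27/4.
Lower-order terms cancel with the polynomial part, so the numerator is (-27/4)·y^4 + o(y^4), and the limit is (-27/4)/(1) = -27/4.

-27/4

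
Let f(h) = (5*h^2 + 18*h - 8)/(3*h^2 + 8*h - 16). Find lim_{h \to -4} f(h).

11/8

Since h = -4 makes numerator and denominator zero, (h + 4) divides both.
Cancelling it gives (5*h - 2)/(3*h - 4); now plug in h = -4 to get 11/8.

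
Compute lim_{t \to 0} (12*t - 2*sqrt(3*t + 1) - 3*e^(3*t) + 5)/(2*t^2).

Substitution gives 0/0 (the numerator vanishes to order 2).
Expand each term to order t^2: the coefficient of t^2 in -2·√(1 + 3t) is 9/4 and in -3·e^(3t) is -27/2.
Lower-order terms cancel with the polynomial part, so the numerator is (-45/4)·t^2 + o(t^2), and the limit is (-45/4)/(2) = -45/8.

-45/8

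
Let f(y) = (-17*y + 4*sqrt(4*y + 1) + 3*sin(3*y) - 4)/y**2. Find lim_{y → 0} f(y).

-8

Substitution gives 0/0; apply L'Hôpital's rule 2 times.
After differentiating numerator and denominator 2 times the quotient is (-27*sin(3*y) - 16/(4*y + 1)^(3/2))/(2); at y = 0 this is -8.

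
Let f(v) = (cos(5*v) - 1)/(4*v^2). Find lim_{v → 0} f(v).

-25/8

Direct substitution gives 0/0.
Apply L'Hôpital: lim (-5*sin(5*v))/(8*v), still 0/0.
After 2 applications of L'Hôpital's rule the quotient is (-25*cos(5*v))/(8); substituting v = 0 gives -25/8.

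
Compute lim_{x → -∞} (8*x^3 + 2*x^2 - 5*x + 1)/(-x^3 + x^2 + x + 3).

-8

Numerator and denominator both have degree 3.
Dividing every term by x^3, all lower-order terms vanish and the limit is the ratio of leading coefficients, 8/(-1) = -8.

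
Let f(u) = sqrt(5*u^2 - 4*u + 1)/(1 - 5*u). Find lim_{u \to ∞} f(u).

For large |u|, √(5*u^2 - 4*u + 1) ≈ √5·|u| and the denominator ≈ -5u.
Since u → +∞, |u| = u, giving √5/(-5) = -√(5)/5.

-√(5)/5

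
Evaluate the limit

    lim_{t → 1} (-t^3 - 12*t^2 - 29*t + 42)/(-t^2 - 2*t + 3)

Direct substitution gives 0/0, so factor. Both numerator and denominator have (t - 1) as a factor.
After cancelling, the expression reduces to (-t^2 - 13*t - 42)/(-t - 3).
Substituting t = 1 gives 14.

14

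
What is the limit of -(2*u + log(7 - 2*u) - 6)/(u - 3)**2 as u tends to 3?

Direct substitution gives 0/0.
Apply L'Hôpital: lim (2 - 2/(7 - 2*u))/(6 - 2*u), still 0/0.
After 2 applications of L'Hôpital's rule the quotient is (-4/(7 - 2*u)^2)/(-2); substituting u = 3 gives 2.

2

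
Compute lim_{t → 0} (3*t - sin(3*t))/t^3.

9/2

Direct substitution gives 0/0.
Apply L'Hôpital: lim (3 - 3*cos(3*t))/(3*t^2), still 0/0.
Apply L'Hôpital: lim (9*sin(3*t))/(6*t), still 0/0.
After 3 applications of L'Hôpital's rule the quotient is (27*cos(3*t))/(6); substituting t = 0 gives 9/2.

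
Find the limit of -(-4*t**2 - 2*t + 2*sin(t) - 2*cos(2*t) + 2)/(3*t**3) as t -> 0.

Substitution gives 0/0; apply L'Hôpital's rule 3 times.
After differentiating numerator and denominator 3 times the quotient is (-2*(16*sin(t) + 1)*cos(t))/(-18); at t = 0 this is 1/9.

1/9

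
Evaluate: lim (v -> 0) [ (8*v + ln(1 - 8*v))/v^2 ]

-32

Direct substitution gives 0/0.
Apply L'Hôpital: lim (8 - 8/(1 - 8*v))/(2*v), still 0/0.
After 2 applications of L'Hôpital's rule the quotient is (-64/(1 - 8*v)^2)/(2); substituting v = 0 gives -32.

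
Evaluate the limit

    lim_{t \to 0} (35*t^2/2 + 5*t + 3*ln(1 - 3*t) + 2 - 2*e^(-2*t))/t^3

-73/3

Substitution gives 0/0; apply L'Hôpital's rule 3 times.
After differentiating numerator and denominator 3 times the quotient is (16*e^(-2*t) + 162/(3*t - 1)^3)/(6); at t = 0 this is -73/3.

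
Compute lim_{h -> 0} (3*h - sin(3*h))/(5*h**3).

Direct substitution gives 0/0.
Apply L'Hôpital: lim (3 - 3*cos(3*h))/(15*h^2), still 0/0.
Apply L'Hôpital: lim (9*sin(3*h))/(30*h), still 0/0.
After 3 applications of L'Hôpital's rule the quotient is (27*cos(3*h))/(30); substituting h = 0 gives 9/10.

9/10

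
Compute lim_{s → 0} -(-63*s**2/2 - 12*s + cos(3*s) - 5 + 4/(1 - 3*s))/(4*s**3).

-27

Substitution gives 0/0; apply L'Hôpital's rule 3 times.
After differentiating numerator and denominator 3 times the quotient is (27*sin(3*s) + 648/(3*s - 1)^4)/(-24); at s = 0 this is -27.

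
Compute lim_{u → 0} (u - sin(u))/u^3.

Direct substitution gives 0/0.
Apply L'Hôpital: lim (1 - cos(u))/(3*u^2), still 0/0.
Apply L'Hôpital: lim (sin(u))/(6*u), still 0/0.
After 3 applications of L'Hôpital's rule the quotient is (cos(u))/(6); substituting u = 0 gives 1/6.

1/6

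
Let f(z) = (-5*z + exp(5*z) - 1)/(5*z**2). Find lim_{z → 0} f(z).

Direct substitution gives 0/0.
Apply L'Hôpital: lim (5*e^(5*z) - 5)/(10*z), still 0/0.
After 2 applications of L'Hôpital's rule the quotient is (25*e^(5*z))/(10); substituting z = 0 gives 5/2.

5/2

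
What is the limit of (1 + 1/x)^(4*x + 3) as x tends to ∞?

e^(4)

The base → 1 and the exponent → ∞: a 1^∞ form.
Take logarithms: (4x + 3)·ln(1 + 1/x). Since ln(1+u) ~ u for small u, this behaves like (4x)·(1/x) → 4.
So the limit is e^(4).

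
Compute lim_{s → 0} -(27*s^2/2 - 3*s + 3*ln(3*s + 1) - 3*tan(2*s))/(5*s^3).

-19/5

Substitution gives 0/0 (the numerator vanishes to order 3).
Expand each term to order s^3: the coefficient of s^3 in -3·tan(2s) is -8 and in 3·ln(1 + 3s) is 27.
Lower-order terms cancel with the polynomial part, so the numerator is (19)·s^3 + o(s^3), and the limit is (19)/(-5) = -19/5.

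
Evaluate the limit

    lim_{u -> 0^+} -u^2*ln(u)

This is a 0·(−∞) form. Rewrite as -1·ln(u) / u^(−2) and apply L'Hôpital:
the derivative quotient is -1·(1/u) / (−2·u^(−3)) = (1/2)·u^2 → 0.

0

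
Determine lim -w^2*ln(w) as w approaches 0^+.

This is a 0·(−∞) form. Rewrite as -1·ln(w) / w^(−2) and apply L'Hôpital:
the derivative quotient is -1·(1/w) / (−2·w^(−3)) = (1/2)·w^2 → 0.

0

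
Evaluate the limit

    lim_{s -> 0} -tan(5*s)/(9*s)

-5/9

Substitution gives 0/0.
Since tan(u)/u → 1 as u → 0, tan(5s)/(5s) → 1 and the limit is 5/(-9) = -5/9.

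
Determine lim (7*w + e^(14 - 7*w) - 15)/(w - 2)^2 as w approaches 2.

Direct substitution gives 0/0.
Apply L'Hôpital: lim (7 - 7*e^(14 - 7*w))/(2*w - 4), still 0/0.
After 2 applications of L'Hôpital's rule the quotient is (49*e^(14 - 7*w))/(2); substituting w = 2 gives 49/2.

49/2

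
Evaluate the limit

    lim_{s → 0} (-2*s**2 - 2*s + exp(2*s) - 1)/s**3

Direct substitution gives 0/0.
Apply L'Hôpital: lim (-4*s + 2*e^(2*s) - 2)/(3*s^2), still 0/0.
Apply L'Hôpital: lim (4*e^(2*s) - 4)/(6*s), still 0/0.
After 3 applications of L'Hôpital's rule the quotient is (8*e^(2*s))/(6); substituting s = 0 gives 4/3.

4/3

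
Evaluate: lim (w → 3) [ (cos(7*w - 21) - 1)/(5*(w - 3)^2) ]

Direct substitution gives 0/0.
Apply L'Hôpital: lim (-7*sin(7*w - 21))/(10*w - 30), still 0/0.
After 2 applications of L'Hôpital's rule the quotient is (-49*cos(7*w - 21))/(10); substituting w = 3 gives -49/10.

-49/10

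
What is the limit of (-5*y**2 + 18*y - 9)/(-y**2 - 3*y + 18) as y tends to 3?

Direct substitution gives 0/0, so factor. Both numerator and denominator have (y - 3) as a factor.
After cancelling, the expression reduces to (3 - 5*y)/(-y - 6).
Substituting y = 3 gives 4/3.

4/3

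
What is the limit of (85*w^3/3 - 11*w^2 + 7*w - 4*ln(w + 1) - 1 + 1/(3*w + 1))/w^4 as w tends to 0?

Substitution gives 0/0; apply L'Hôpital's rule 4 times.
After differentiating numerator and denominator 4 times the quotient is (1944/(3*w + 1)^5 + 24/(w + 1)^4)/(24); at w = 0 this is 82.

82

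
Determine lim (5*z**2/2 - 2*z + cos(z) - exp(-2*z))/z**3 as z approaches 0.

4/3

Substitution gives 0/0 (the numerator vanishes to order 3).
Expand each term to order z^3: the coefficient of z^3 in cos(z) is 0 and in −e^(-2z) is 4/3.
Lower-order terms cancel with the polynomial part, so the numerator is (4/3)·z^3 + o(z^3), and the limit is (4/3)/(1) = 4/3.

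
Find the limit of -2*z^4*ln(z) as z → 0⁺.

0

This is a 0·(−∞) form. Rewrite as -2·ln(z) / z^(−4) and apply L'Hôpital:
the derivative quotient is -2·(1/z) / (−4·z^(−5)) = (2/4)·z^4 → 0.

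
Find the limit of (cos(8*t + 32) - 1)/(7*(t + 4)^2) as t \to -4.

-32/7

Direct substitution gives 0/0.
Apply L'Hôpital: lim (-8*sin(8*t + 32))/(14*t + 56), still 0/0.
After 2 applications of L'Hôpital's rule the quotient is (-64*cos(8*t + 32))/(14); substituting t = -4 gives -32/7.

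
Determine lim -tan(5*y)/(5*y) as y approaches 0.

Substitution gives 0/0.
Since tan(u)/u → 1 as u → 0, tan(5y)/(5y) → 1 and the limit is 5/(-5) = -1.

-1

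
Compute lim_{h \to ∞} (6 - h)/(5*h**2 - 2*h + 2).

The denominator has degree 2 and the numerator degree 1. Dividing numerator and denominator by h^2 sends every term to 0 except the leading denominator term, so the limit is 0.

0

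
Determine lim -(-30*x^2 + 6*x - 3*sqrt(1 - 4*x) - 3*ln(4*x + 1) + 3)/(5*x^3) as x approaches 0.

52/5

Substitution gives 0/0; apply L'Hôpital's rule 3 times.
After differentiating numerator and denominator 3 times the quotient is (-384/(4*x + 1)^3 + 72/(1 - 4*x)^(5/2))/(-30); at x = 0 this is 52/5.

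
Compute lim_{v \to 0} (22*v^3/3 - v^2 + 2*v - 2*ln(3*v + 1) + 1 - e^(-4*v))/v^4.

Substitution gives 0/0 (the numerator vanishes to order 4).
Expand each term to order v^4: the coefficient of v^4 in −e^(-4v) is -32/3 and in -2·ln(1 + 3v) is 81/2.
Lower-order terms cancel with the polynomial part, so the numerator is (179/6)·v^4 + o(v^4), and the limit is (179/6)/(1) = 179/6.

179/6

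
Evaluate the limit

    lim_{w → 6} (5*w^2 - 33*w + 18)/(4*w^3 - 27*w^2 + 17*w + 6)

27/125

Direct substitution gives 0/0, so factor. Both numerator and denominator have (w - 6) as a factor.
After cancelling, the expression reduces to (5*w - 3)/(4*w^2 - 3*w - 1).
Substituting w = 6 gives 27/125.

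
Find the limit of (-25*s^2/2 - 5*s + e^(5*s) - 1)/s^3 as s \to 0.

Direct substitution gives 0/0.
Apply L'Hôpital: lim (-25*s + 5*e^(5*s) - 5)/(3*s^2), still 0/0.
Apply L'Hôpital: lim (25*e^(5*s) - 25)/(6*s), still 0/0.
After 3 applications of L'Hôpital's rule the quotient is (125*e^(5*s))/(6); substituting s = 0 gives 125/6.

125/6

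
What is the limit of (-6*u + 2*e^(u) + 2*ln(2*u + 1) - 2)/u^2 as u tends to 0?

Substitution gives 0/0 (the numerator vanishes to order 2).
Expand each term to order u^2: the coefficient of u^2 in 2·ln(1 + 2u) is -4 and in 2·e^(u) is 1.
Lower-order terms cancel with the polynomial part, so the numerator is (-3)·u^2 + o(u^2), and the limit is (-3)/(1) = -3.

-3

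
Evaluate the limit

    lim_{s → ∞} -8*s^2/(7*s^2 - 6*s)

Numerator and denominator both have degree 2.
Dividing every term by s^2, all lower-order terms vanish and the limit is the ratio of leading coefficients, -8/(7) = -8/7.

-8/7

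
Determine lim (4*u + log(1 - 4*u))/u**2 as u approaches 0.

-8

Direct substitution gives 0/0.
Apply L'Hôpital: lim (4 - 4/(1 - 4*u))/(2*u), still 0/0.
After 2 applications of L'Hôpital's rule the quotient is (-16/(1 - 4*u)^2)/(2); substituting u = 0 gives -8.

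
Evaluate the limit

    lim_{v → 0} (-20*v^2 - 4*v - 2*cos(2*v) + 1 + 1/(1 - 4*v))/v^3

Substitution gives 0/0; apply L'Hôpital's rule 3 times.
After differentiating numerator and denominator 3 times the quotient is (-16*sin(2*v) + 384/(4*v - 1)^4)/(6); at v = 0 this is 64.

64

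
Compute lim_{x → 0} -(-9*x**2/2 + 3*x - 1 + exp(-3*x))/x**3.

9/2

Direct substitution gives 0/0.
Apply L'Hôpital: lim (-9*x + 3 - 3*e^(-3*x))/(-3*x^2), still 0/0.
Apply L'Hôpital: lim (-9 + 9*e^(-3*x))/(-6*x), still 0/0.
After 3 applications of L'Hôpital's rule the quotient is (-27*e^(-3*x))/(-6); substituting x = 0 gives 9/2.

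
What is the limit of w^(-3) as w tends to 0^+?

As w → 0⁺, (w) → 0⁺, so (w)^3 → 0⁺ and 1/(w)^3 → ∞.

∞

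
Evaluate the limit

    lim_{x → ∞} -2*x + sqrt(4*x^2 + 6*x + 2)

This has the form ∞ − ∞. Multiply and divide by the conjugate √(4*x^2 + 6*x + 2) + 2x.
That gives (6x + 2) / (√(4*x^2 + 6*x + 2) + 2x).
Divide numerator and denominator by x: the limit is 6/(2·2) = 3/2.

3/2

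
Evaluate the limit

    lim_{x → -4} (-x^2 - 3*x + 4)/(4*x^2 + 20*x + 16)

At x = -4 both the top and bottom vanish — a removable singularity. Factoring out (x + 4) from each leaves (1 - x)/(4*x + 4), which at x = -4 equals -5/12.

-5/12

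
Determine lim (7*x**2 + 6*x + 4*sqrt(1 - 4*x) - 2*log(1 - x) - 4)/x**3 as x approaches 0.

-46/3

Substitution gives 0/0; apply L'Hôpital's rule 3 times.
After differentiating numerator and denominator 3 times the quotient is (-4/(x - 1)^3 - 96/(1 - 4*x)^(5/2))/(6); at x = 0 this is -46/3.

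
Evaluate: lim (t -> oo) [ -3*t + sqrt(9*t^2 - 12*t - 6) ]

This has the form ∞ − ∞. Multiply and divide by the conjugate √(9*t^2 - 12*t - 6) + 3t.
That gives (-12t - 6) / (√(9*t^2 - 12*t - 6) + 3t).
Divide numerator and denominator by t: the limit is -12/(2·3) = -2.

-2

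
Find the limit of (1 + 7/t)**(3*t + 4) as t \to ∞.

e^(21)

Write it as [(1 + 7/t)^t]^(3) · (1 + 7/t)^(4). The bracketed term tends to e^(7) and the second factor to 1, so the limit is e^(21).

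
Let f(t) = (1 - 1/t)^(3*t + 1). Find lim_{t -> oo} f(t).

Let L be the limit and take ln: ln L = lim (3t + 1)·ln(1 - 1/t) = lim (3t + 1)·(-1/t + O(1/t²)) = -3.
Hence L = e^(-3).

e^(-3)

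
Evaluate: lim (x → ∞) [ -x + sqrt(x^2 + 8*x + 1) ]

4

This has the form ∞ − ∞. Multiply and divide by the conjugate √(x^2 + 8*x + 1) + x.
That gives (8x + 1) / (√(x^2 + 8*x + 1) + x).
Divide numerator and denominator by x: the limit is 8/(2·1) = 4.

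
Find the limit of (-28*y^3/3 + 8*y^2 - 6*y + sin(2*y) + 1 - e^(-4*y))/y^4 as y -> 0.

-32/3

Substitution gives 0/0 (the numerator vanishes to order 4).
Expand each term to order y^4: the coefficient of y^4 in −e^(-4y) is -32/3 and in sin(2y) is 0.
Lower-order terms cancel with the polynomial part, so the numerator is (-32/3)·y^4 + o(y^4), and the limit is (-32/3)/(1) = -32/3.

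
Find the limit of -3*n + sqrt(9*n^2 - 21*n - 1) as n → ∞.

-7/2

An ∞ − ∞ form. Rationalising with the conjugate, the difference becomes (-21n - 1) / (√(9*n^2 - 21*n - 1) + 3n).
For large n the denominator behaves like 2·3n, so the quotient tends to -21/6 = -7/2.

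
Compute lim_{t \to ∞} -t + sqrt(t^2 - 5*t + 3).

-5/2

This has the form ∞ − ∞. Multiply and divide by the conjugate √(t^2 - 5*t + 3) + t.
That gives (-5t + 3) / (√(t^2 - 5*t + 3) + t).
Divide numerator and denominator by t: the limit is -5/(2·1) = -5/2.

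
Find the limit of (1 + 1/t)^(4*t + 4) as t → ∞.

The base → 1 and the exponent → ∞: a 1^∞ form.
Take logarithms: (4t + 4)·ln(1 + 1/t). Since ln(1+u) ~ u for small u, this behaves like (4t)·(1/t) → 4.
So the limit is e^(4).

e^(4)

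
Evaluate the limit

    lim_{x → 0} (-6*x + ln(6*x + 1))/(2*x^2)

-9

Direct substitution gives 0/0.
Apply L'Hôpital: lim (-6 + 6/(6*x + 1))/(4*x), still 0/0.
After 2 applications of L'Hôpital's rule the quotient is (-36/(6*x + 1)^2)/(4); substituting x = 0 gives -9.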